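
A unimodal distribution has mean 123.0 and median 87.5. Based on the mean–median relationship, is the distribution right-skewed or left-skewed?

mean − median = 123.0 − 87.5 = 35.5
mean > median ⇒ the longer tail is on the right ⇒ right-skewed (positively skewed).

right-skewed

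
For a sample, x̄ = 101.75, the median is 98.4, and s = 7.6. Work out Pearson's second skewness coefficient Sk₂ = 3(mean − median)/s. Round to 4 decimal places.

Sk₂ = 3(101.75 − 98.4) / 7.6 = 3 × 3.3500 / 7.6
    = 10.0500 / 7.6 ≈ 1.3224

1.3224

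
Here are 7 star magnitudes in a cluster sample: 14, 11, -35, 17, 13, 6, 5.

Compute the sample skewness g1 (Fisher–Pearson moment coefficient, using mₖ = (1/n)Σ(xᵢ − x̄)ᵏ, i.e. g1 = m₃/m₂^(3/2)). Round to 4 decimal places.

x̄ = (14 + 11 - 35 + 17 + 13 + 6 + 5) / 7 = 4.4286
deviations (xᵢ − x̄): 9.5714, 6.5714, -39.4286, 12.5714, 8.5714, 1.5714, 0.5714
Σ(xᵢ − x̄)² = 1923.7143 ⇒ m₂ = 1923.7143/7 = 274.81633
Σ(xᵢ − x̄)³ = -57514.8980 ⇒ m₃ = -57514.8980/7 = -8216.41399
m₂^(3/2) = 274.81633^(1.5) = 4555.79103
g1 = m₃ / m₂^(3/2) = -8216.41399 / 4555.79103 ≈ -1.8035

-1.8035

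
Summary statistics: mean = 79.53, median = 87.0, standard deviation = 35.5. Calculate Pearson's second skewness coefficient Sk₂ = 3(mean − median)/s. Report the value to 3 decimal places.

-0.631

Sk₂ = 3(79.53 − 87.0) / 35.5 = 3 × -7.4700 / 35.5
    = -22.4100 / 35.5 ≈ -0.631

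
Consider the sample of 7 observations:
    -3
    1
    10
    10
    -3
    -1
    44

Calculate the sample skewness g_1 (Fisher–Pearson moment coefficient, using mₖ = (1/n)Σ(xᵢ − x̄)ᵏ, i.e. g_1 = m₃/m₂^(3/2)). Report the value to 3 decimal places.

x̄ = (-3 + 1 + 10 + 10 - 3 - 1 + 44) / 7 = 8.2857
deviations (xᵢ − x̄): -11.2857, -7.2857, 1.7143, 1.7143, -11.2857, -9.2857, 35.7143
Σ(xᵢ − x̄)² = 1675.4286 ⇒ m₂ = 1675.4286/7 = 239.34694
Σ(xᵢ − x̄)³ = 41501.7551 ⇒ m₃ = 41501.7551/7 = 5928.82216
m₂^(3/2) = 239.34694^(1.5) = 3702.89857
g_1 = m₃ / m₂^(3/2) = 5928.82216 / 3702.89857 ≈ 1.601

1.601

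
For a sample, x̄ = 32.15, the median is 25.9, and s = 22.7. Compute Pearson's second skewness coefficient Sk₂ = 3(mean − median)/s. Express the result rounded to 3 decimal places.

Sk₂ = 3(32.15 − 25.9) / 22.7 = 3 × 6.2500 / 22.7
    = 18.7500 / 22.7 ≈ 0.826

0.826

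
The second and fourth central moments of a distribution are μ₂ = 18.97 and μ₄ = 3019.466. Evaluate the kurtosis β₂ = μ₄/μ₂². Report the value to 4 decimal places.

μ₂² = 18.97² = 359.86090
μ₄/μ₂² = 3019.466 / 359.86090 = 8.39065
β₂ ≈ 8.3906

8.3906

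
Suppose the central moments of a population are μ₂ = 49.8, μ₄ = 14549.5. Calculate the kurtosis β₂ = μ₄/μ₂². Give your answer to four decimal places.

5.8666

μ₂² = 49.8² = 2480.04000
μ₄/μ₂² = 14549.5 / 2480.04000 = 5.86664
β₂ ≈ 5.8666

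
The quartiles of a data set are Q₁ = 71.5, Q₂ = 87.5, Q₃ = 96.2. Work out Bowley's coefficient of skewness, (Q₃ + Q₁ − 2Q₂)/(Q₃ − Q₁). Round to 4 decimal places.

numerator: Q₃ + Q₁ − 2Q₂ = 96.2 + 71.5 − 2×87.5 = -7.3000
denominator: Q₃ − Q₁ = 96.2 − 71.5 = 24.7000
Bowley skewness = -7.3000 / 24.7000 ≈ -0.2955

-0.2955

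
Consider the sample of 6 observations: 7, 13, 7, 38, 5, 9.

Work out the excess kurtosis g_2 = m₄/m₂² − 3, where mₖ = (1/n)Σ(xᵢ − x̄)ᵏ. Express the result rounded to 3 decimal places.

x̄ = 13.1667
Σ(xᵢ − x̄)² = 776.8333 ⇒ m₂ = 129.47222
Σ(xᵢ − x̄)⁴ = 387953.8194 ⇒ m₄ = 64658.96991
m₂² = 16763.05633
g_2 = m₄/m₂² − 3 = 3.85723 − 3 ≈ 0.857

0.857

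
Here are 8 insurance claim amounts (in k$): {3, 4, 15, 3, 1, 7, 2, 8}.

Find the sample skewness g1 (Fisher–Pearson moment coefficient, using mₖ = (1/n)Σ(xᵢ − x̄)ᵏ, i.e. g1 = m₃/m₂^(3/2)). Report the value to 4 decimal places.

x̄ = (3 + 4 + 15 + 3 + 1 + 7 + 2 + 8) / 8 = 5.3750
deviations (xᵢ − x̄): -2.3750, -1.3750, 9.6250, -2.3750, -4.3750, 1.6250, -3.3750, 2.6250
Σ(xᵢ − x̄)² = 145.8750 ⇒ m₂ = 145.8750/8 = 18.23438
Σ(xᵢ − x̄)³ = 762.4688 ⇒ m₃ = 762.4688/8 = 95.30859
m₂^(3/2) = 18.23438^(1.5) = 77.86393
g1 = m₃ / m₂^(3/2) = 95.30859 / 77.86393 ≈ 1.2240

1.2240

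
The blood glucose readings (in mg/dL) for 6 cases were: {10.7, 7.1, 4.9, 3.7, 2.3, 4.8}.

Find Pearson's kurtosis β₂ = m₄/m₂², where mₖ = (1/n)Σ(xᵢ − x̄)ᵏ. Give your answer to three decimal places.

x̄ = 5.5833
Σ(xᵢ − x̄)² = 43.8883 ⇒ m₂ = 7.31472
Σ(xᵢ − x̄)⁴ = 820.0880 ⇒ m₄ = 136.68133
m₂² = 53.50516
β₂ = m₄/m₂² = 136.68133 / 53.50516 ≈ 2.555

2.555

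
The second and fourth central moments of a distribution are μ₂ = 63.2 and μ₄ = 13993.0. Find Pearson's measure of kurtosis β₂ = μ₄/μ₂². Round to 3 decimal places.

μ₂² = 63.2² = 3994.24000
μ₄/μ₂² = 13993.0 / 3994.24000 = 3.50329
β₂ ≈ 3.503

3.503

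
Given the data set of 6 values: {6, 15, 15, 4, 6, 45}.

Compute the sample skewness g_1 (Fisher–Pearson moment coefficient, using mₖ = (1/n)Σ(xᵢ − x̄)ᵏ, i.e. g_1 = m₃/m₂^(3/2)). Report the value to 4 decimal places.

1.4222

x̄ = (6 + 15 + 15 + 4 + 6 + 45) / 6 = 15.1667
deviations (xᵢ − x̄): -9.1667, -0.1667, -0.1667, -11.1667, -9.1667, 29.8333
Σ(xᵢ − x̄)² = 1182.8333 ⇒ m₂ = 1182.8333/6 = 197.13889
Σ(xᵢ − x̄)³ = 23619.5556 ⇒ m₃ = 23619.5556/6 = 3936.59259
m₂^(3/2) = 197.13889^(1.5) = 2767.95138
g_1 = m₃ / m₂^(3/2) = 3936.59259 / 2767.95138 ≈ 1.4222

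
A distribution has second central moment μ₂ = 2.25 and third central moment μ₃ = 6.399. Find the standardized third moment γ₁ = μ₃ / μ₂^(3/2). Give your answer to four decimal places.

1.8960

σ = √μ₂ = √2.25 = 1.50000
σ³ = μ₂^(3/2) = 3.37500
γ₁ = μ₃/σ³ = 6.399 / 3.37500 ≈ 1.8960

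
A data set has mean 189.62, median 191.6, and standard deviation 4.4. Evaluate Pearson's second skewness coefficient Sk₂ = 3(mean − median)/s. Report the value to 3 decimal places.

-1.350

Sk₂ = 3(189.62 − 191.6) / 4.4 = 3 × -1.9800 / 4.4
    = -5.9400 / 4.4 ≈ -1.350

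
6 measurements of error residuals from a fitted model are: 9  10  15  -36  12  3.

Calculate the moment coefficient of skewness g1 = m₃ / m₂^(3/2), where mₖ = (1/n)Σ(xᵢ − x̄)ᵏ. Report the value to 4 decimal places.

x̄ = (9 + 10 + 15 - 36 + 12 + 3) / 6 = 2.1667
deviations (xᵢ − x̄): 6.8333, 7.8333, 12.8333, -38.1667, 9.8333, 0.8333
Σ(xᵢ − x̄)² = 1826.8333 ⇒ m₂ = 1826.8333/6 = 304.47222
Σ(xᵢ − x̄)³ = -51732.4444 ⇒ m₃ = -51732.4444/6 = -8622.07407
m₂^(3/2) = 304.47222^(1.5) = 5312.77612
g1 = m₃ / m₂^(3/2) = -8622.07407 / 5312.77612 ≈ -1.6229

-1.6229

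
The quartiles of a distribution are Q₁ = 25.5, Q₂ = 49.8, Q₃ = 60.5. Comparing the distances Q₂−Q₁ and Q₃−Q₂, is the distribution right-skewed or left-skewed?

left-skewed

Q₂ − Q₁ = 24.3;  Q₃ − Q₂ = 10.7
Q₂ − Q₁ > Q₃ − Q₂ ⇒ the lower half is more spread out ⇒ left-skewed.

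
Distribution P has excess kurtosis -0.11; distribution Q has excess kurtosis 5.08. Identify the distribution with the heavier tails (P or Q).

Q

Higher excess kurtosis ⇒ heavier tails relative to the normal distribution.
-0.11 vs 5.08: the larger is 5.08, so Q has heavier tails. (Q is leptokurtic — heavier-than-normal tails; the other is platykurtic.)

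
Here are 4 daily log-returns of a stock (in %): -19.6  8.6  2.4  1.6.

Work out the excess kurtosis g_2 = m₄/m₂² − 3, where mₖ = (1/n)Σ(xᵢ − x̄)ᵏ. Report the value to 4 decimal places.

-0.8008

x̄ = -1.7500
Σ(xᵢ − x̄)² = 454.1900 ⇒ m₂ = 113.54750
Σ(xᵢ − x̄)⁴ = 113418.0865 ⇒ m₄ = 28354.52163
m₂² = 12893.03476
g_2 = m₄/m₂² − 3 = 2.19921 − 3 ≈ -0.8008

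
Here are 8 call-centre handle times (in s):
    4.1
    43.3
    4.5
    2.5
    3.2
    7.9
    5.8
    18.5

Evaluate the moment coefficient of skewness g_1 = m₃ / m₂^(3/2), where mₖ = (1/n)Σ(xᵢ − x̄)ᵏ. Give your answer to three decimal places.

1.770

x̄ = (4.1 + 43.3 + 4.5 + 2.5 + 3.2 + 7.9 + 5.8 + 18.5) / 8 = 11.2250
deviations (xᵢ − x̄): -7.1250, 32.0750, -6.7250, -8.7250, -8.0250, -3.3250, -5.4250, 7.2750
Σ(xᵢ − x̄)² = 1358.7350 ⇒ m₂ = 1358.7350/8 = 169.84187
Σ(xᵢ − x̄)³ = 31340.6947 ⇒ m₃ = 31340.6947/8 = 3917.58684
m₂^(3/2) = 169.84187^(1.5) = 2213.43699
g_1 = m₃ / m₂^(3/2) = 3917.58684 / 2213.43699 ≈ 1.770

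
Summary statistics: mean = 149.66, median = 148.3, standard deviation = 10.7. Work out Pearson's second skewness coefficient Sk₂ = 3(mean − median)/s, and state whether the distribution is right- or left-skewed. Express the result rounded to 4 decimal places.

Sk₂ = 3(149.66 − 148.3) / 10.7 = 3 × 1.3600 / 10.7
    = 4.0800 / 10.7 ≈ 0.3813
Sk₂ > 0 ⇒ mean > median ⇒ right-skewed (positive skew).

0.3813, right-skewed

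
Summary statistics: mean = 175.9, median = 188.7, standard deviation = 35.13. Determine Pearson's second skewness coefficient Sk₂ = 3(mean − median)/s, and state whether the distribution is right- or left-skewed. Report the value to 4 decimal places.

-1.0931, left-skewed

Sk₂ = 3(175.9 − 188.7) / 35.13 = 3 × -12.8000 / 35.13
    = -38.4000 / 35.13 ≈ -1.0931
Sk₂ < 0 ⇒ mean < median ⇒ left-skewed (negative skew).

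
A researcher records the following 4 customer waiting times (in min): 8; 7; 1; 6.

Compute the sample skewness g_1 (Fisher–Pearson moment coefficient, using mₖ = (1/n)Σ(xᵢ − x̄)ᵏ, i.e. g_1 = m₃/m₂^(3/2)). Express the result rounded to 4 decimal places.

-0.9221

x̄ = (8 + 7 + 1 + 6) / 4 = 5.5000
deviations (xᵢ − x̄): 2.5000, 1.5000, -4.5000, 0.5000
Σ(xᵢ − x̄)² = 29.0000 ⇒ m₂ = 29.0000/4 = 7.25000
Σ(xᵢ − x̄)³ = -72.0000 ⇒ m₃ = -72.0000/4 = -18.00000
m₂^(3/2) = 7.25000^(1.5) = 19.52122
g_1 = m₃ / m₂^(3/2) = -18.00000 / 19.52122 ≈ -0.9221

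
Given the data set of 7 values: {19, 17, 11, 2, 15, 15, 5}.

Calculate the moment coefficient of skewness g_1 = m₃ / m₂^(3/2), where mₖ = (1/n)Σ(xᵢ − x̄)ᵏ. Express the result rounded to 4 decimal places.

-0.5777

x̄ = (19 + 17 + 11 + 2 + 15 + 15 + 5) / 7 = 12.0000
deviations (xᵢ − x̄): 7.0000, 5.0000, -1.0000, -10.0000, 3.0000, 3.0000, -7.0000
Σ(xᵢ − x̄)² = 242.0000 ⇒ m₂ = 242.0000/7 = 34.57143
Σ(xᵢ − x̄)³ = -822.0000 ⇒ m₃ = -822.0000/7 = -117.42857
m₂^(3/2) = 34.57143^(1.5) = 203.27126
g_1 = m₃ / m₂^(3/2) = -117.42857 / 203.27126 ≈ -0.5777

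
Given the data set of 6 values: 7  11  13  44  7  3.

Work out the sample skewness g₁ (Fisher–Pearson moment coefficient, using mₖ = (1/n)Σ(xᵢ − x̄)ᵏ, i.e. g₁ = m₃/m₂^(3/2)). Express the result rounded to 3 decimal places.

x̄ = (7 + 11 + 13 + 44 + 7 + 3) / 6 = 14.1667
deviations (xᵢ − x̄): -7.1667, -3.1667, -1.1667, 29.8333, -7.1667, -11.1667
Σ(xᵢ − x̄)² = 1128.8333 ⇒ m₂ = 1128.8333/6 = 188.13889
Σ(xᵢ − x̄)³ = 24390.5556 ⇒ m₃ = 24390.5556/6 = 4065.09259
m₂^(3/2) = 188.13889^(1.5) = 2580.58318
g₁ = m₃ / m₂^(3/2) = 4065.09259 / 2580.58318 ≈ 1.575

1.575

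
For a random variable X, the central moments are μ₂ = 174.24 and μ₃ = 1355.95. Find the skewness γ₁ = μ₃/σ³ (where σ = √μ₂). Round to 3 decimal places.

0.590

σ = √μ₂ = √174.24 = 13.20000
σ³ = μ₂^(3/2) = 2299.96800
γ₁ = μ₃/σ³ = 1355.95 / 2299.96800 ≈ 0.590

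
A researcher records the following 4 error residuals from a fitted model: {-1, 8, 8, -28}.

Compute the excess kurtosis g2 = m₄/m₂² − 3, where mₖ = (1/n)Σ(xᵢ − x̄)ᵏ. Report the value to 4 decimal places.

x̄ = -3.2500
Σ(xᵢ − x̄)² = 870.7500 ⇒ m₂ = 217.68750
Σ(xᵢ − x̄)⁴ = 407294.5781 ⇒ m₄ = 101823.64453
m₂² = 47387.84766
g2 = m₄/m₂² − 3 = 2.14873 − 3 ≈ -0.8513

-0.8513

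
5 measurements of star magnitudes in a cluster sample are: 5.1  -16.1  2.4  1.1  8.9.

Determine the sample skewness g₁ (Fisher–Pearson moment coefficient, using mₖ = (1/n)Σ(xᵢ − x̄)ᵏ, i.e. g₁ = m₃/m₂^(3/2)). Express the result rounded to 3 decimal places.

-1.137

x̄ = (5.1 - 16.1 + 2.4 + 1.1 + 8.9) / 5 = 0.2800
deviations (xᵢ − x̄): 4.8200, -16.3800, 2.1200, 0.8200, 8.6200
Σ(xᵢ − x̄)² = 371.0080 ⇒ m₂ = 371.0080/5 = 74.20160
Σ(xᵢ − x̄)³ = -3632.2625 ⇒ m₃ = -3632.2625/5 = -726.45250
m₂^(3/2) = 74.20160^(1.5) = 639.17518
g₁ = m₃ / m₂^(3/2) = -726.45250 / 639.17518 ≈ -1.137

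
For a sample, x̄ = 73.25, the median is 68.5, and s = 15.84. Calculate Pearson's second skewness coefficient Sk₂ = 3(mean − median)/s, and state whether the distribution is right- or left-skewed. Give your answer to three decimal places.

0.900, right-skewed

Sk₂ = 3(73.25 − 68.5) / 15.84 = 3 × 4.7500 / 15.84
    = 14.2500 / 15.84 ≈ 0.900
Sk₂ > 0 ⇒ mean > median ⇒ right-skewed (positive skew).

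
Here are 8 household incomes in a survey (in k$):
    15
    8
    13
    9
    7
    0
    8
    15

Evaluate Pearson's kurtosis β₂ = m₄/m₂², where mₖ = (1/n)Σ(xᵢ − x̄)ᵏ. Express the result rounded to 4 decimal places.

x̄ = 9.3750
Σ(xᵢ − x̄)² = 173.8750 ⇒ m₂ = 21.73438
Σ(xᵢ − x̄)⁴ = 9938.6816 ⇒ m₄ = 1242.33521
m₂² = 472.38306
β₂ = m₄/m₂² = 1242.33521 / 472.38306 ≈ 2.6299

2.6299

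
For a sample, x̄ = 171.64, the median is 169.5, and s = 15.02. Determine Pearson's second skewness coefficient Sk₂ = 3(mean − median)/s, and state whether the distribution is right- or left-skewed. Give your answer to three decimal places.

0.427, right-skewed

Sk₂ = 3(171.64 − 169.5) / 15.02 = 3 × 2.1400 / 15.02
    = 6.4200 / 15.02 ≈ 0.427
Sk₂ > 0 ⇒ mean > median ⇒ right-skewed (positive skew).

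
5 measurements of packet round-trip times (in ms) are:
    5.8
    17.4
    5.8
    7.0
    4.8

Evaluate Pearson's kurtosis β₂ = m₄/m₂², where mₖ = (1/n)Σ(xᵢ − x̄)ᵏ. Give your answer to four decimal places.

3.1394

x̄ = 8.1600
Σ(xᵢ − x̄)² = 109.1520 ⇒ m₂ = 21.83040
Σ(xᵢ − x̄)⁴ = 7480.6412 ⇒ m₄ = 1496.12824
m₂² = 476.56636
β₂ = m₄/m₂² = 1496.12824 / 476.56636 ≈ 3.1394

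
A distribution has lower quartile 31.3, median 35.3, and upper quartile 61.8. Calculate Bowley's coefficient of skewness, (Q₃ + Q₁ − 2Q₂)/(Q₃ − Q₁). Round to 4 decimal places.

numerator: Q₃ + Q₁ − 2Q₂ = 61.8 + 31.3 − 2×35.3 = 22.5000
denominator: Q₃ − Q₁ = 61.8 − 31.3 = 30.5000
Bowley skewness = 22.5000 / 30.5000 ≈ 0.7377

0.7377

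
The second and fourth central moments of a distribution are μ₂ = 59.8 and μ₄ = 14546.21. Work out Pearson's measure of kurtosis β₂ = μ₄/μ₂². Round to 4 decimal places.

μ₂² = 59.8² = 3576.04000
μ₄/μ₂² = 14546.21 / 3576.04000 = 4.06769
β₂ ≈ 4.0677

4.0677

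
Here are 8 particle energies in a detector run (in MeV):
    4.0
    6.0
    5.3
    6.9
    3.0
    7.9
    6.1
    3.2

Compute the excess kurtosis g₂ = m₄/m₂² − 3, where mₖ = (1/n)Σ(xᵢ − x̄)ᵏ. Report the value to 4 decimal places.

-1.2693

x̄ = 5.3000
Σ(xᵢ − x̄)² = 21.8400 ⇒ m₂ = 2.73000
Σ(xᵢ − x̄)⁴ = 103.1892 ⇒ m₄ = 12.89865
m₂² = 7.45290
g₂ = m₄/m₂² − 3 = 1.73069 − 3 ≈ -1.2693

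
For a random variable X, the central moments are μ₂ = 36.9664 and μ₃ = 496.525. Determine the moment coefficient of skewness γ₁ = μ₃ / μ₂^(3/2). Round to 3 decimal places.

σ = √μ₂ = √36.9664 = 6.08000
σ³ = μ₂^(3/2) = 224.75571
γ₁ = μ₃/σ³ = 496.525 / 224.75571 ≈ 2.209

2.209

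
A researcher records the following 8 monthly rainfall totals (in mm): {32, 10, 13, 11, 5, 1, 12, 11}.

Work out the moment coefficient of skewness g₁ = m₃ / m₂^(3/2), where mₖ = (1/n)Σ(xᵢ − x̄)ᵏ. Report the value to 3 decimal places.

x̄ = (32 + 10 + 13 + 11 + 5 + 1 + 12 + 11) / 8 = 11.8750
deviations (xᵢ − x̄): 20.1250, -1.8750, 1.1250, -0.8750, -6.8750, -10.8750, 0.1250, -0.8750
Σ(xᵢ − x̄)² = 576.8750 ⇒ m₂ = 576.8750/8 = 72.10938
Σ(xᵢ − x̄)³ = 6533.3438 ⇒ m₃ = 6533.3438/8 = 816.66797
m₂^(3/2) = 72.10938^(1.5) = 612.33290
g₁ = m₃ / m₂^(3/2) = 816.66797 / 612.33290 ≈ 1.334

1.334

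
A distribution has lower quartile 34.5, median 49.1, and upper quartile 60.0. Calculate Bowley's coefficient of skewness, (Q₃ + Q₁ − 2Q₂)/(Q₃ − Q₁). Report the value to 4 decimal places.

-0.1451

numerator: Q₃ + Q₁ − 2Q₂ = 60.0 + 34.5 − 2×49.1 = -3.7000
denominator: Q₃ − Q₁ = 60.0 − 34.5 = 25.5000
Bowley skewness = -3.7000 / 25.5000 ≈ -0.1451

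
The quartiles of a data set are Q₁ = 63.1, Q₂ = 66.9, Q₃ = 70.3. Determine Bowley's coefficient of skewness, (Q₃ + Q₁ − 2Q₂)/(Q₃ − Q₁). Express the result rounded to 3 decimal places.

-0.056

numerator: Q₃ + Q₁ − 2Q₂ = 70.3 + 63.1 − 2×66.9 = -0.4000
denominator: Q₃ − Q₁ = 70.3 − 63.1 = 7.2000
Bowley skewness = -0.4000 / 7.2000 ≈ -0.056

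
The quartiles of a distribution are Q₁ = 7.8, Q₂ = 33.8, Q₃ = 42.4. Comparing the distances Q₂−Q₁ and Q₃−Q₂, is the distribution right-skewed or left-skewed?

left-skewed

Q₂ − Q₁ = 26.0;  Q₃ − Q₂ = 8.6
Q₂ − Q₁ > Q₃ − Q₂ ⇒ the lower half is more spread out ⇒ left-skewed.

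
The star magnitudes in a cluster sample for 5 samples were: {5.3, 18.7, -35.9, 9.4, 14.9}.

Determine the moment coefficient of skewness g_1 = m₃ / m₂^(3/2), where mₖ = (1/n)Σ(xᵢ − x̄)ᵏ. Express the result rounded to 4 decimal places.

-1.3021

x̄ = (5.3 + 18.7 - 35.9 + 9.4 + 14.9) / 5 = 2.4800
deviations (xᵢ − x̄): 2.8200, 16.2200, -38.3800, 6.9200, 12.4200
Σ(xᵢ − x̄)² = 1946.2080 ⇒ m₂ = 1946.2080/5 = 389.24160
Σ(xᵢ − x̄)³ = -49997.7185 ⇒ m₃ = -49997.7185/5 = -9999.54370
m₂^(3/2) = 389.24160^(1.5) = 7679.42801
g_1 = m₃ / m₂^(3/2) = -9999.54370 / 7679.42801 ≈ -1.3021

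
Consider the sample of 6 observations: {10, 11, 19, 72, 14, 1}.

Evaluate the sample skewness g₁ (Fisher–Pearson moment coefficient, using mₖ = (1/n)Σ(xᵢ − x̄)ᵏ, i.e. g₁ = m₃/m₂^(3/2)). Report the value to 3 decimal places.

1.573

x̄ = (10 + 11 + 19 + 72 + 14 + 1) / 6 = 21.1667
deviations (xᵢ − x̄): -11.1667, -10.1667, -2.1667, 50.8333, -7.1667, -20.1667
Σ(xᵢ − x̄)² = 3274.8333 ⇒ m₂ = 3274.8333/6 = 545.80556
Σ(xᵢ − x̄)³ = 120331.5556 ⇒ m₃ = 120331.5556/6 = 20055.25926
m₂^(3/2) = 545.80556^(1.5) = 12751.37235
g₁ = m₃ / m₂^(3/2) = 20055.25926 / 12751.37235 ≈ 1.573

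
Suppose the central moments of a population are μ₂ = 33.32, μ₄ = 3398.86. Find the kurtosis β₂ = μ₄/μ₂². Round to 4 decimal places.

μ₂² = 33.32² = 1110.22240
μ₄/μ₂² = 3398.86 / 1110.22240 = 3.06142
β₂ ≈ 3.0614

3.0614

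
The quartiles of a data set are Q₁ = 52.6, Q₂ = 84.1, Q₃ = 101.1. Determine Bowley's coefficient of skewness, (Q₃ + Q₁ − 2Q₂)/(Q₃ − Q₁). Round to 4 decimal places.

-0.2990

numerator: Q₃ + Q₁ − 2Q₂ = 101.1 + 52.6 − 2×84.1 = -14.5000
denominator: Q₃ − Q₁ = 101.1 − 52.6 = 48.5000
Bowley skewness = -14.5000 / 48.5000 ≈ -0.2990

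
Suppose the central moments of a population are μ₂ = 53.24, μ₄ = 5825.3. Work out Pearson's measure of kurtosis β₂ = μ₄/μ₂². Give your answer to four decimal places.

2.0551

μ₂² = 53.24² = 2834.49760
μ₄/μ₂² = 5825.3 / 2834.49760 = 2.05514
β₂ ≈ 2.0551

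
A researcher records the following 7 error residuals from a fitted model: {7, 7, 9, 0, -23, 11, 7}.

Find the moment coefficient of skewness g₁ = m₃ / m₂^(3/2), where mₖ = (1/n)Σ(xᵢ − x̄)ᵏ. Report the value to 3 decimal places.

x̄ = (7 + 7 + 9 + 0 - 23 + 11 + 7) / 7 = 2.5714
deviations (xᵢ − x̄): 4.4286, 4.4286, 6.4286, -2.5714, -25.5714, 8.4286, 4.4286
Σ(xᵢ − x̄)² = 831.7143 ⇒ m₂ = 831.7143/7 = 118.81633
Σ(xᵢ − x̄)³ = -15613.1020 ⇒ m₃ = -15613.1020/7 = -2230.44315
m₂^(3/2) = 118.81633^(1.5) = 1295.13244
g₁ = m₃ / m₂^(3/2) = -2230.44315 / 1295.13244 ≈ -1.722

-1.722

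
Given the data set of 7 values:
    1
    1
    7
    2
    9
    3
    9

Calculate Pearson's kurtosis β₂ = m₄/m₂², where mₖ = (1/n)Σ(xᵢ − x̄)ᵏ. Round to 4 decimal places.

1.2991

x̄ = 4.5714
Σ(xᵢ − x̄)² = 79.7143 ⇒ m₂ = 11.38776
Σ(xᵢ − x̄)⁴ = 1179.2711 ⇒ m₄ = 168.46731
m₂² = 129.68097
β₂ = m₄/m₂² = 168.46731 / 129.68097 ≈ 1.2991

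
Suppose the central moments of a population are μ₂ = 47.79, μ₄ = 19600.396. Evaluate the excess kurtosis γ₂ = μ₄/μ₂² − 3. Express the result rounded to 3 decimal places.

5.582

μ₂² = 47.79² = 2283.88410
μ₄/μ₂² = 19600.396 / 2283.88410 = 8.58204
γ₂ = 8.58204 − 3 ≈ 5.582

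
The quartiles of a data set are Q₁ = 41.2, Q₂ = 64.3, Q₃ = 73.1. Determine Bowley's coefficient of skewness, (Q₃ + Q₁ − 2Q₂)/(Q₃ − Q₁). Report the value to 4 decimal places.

-0.4483

numerator: Q₃ + Q₁ − 2Q₂ = 73.1 + 41.2 − 2×64.3 = -14.3000
denominator: Q₃ − Q₁ = 73.1 − 41.2 = 31.9000
Bowley skewness = -14.3000 / 31.9000 ≈ -0.4483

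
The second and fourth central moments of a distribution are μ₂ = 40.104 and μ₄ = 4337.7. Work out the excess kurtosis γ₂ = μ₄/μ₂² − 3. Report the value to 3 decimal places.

μ₂² = 40.104² = 1608.33082
μ₄/μ₂² = 4337.7 / 1608.33082 = 2.69702
γ₂ = 2.69702 − 3 ≈ -0.303

-0.303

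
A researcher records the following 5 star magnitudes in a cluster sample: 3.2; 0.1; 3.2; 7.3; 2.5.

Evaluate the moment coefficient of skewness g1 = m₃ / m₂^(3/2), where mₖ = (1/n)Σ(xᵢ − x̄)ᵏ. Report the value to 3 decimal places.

0.544

x̄ = (3.2 + 0.1 + 3.2 + 7.3 + 2.5) / 5 = 3.2600
deviations (xᵢ − x̄): -0.0600, -3.1600, -0.0600, 4.0400, -0.7600
Σ(xᵢ − x̄)² = 26.8920 ⇒ m₂ = 26.8920/5 = 5.37840
Σ(xᵢ − x̄)³ = 33.9454 ⇒ m₃ = 33.9454/5 = 6.78907
m₂^(3/2) = 5.37840^(1.5) = 12.47325
g1 = m₃ / m₂^(3/2) = 6.78907 / 12.47325 ≈ 0.544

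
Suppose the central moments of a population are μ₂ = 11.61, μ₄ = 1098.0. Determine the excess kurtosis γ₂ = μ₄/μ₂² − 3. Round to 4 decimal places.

5.1459

μ₂² = 11.61² = 134.79210
μ₄/μ₂² = 1098.0 / 134.79210 = 8.14588
γ₂ = 8.14588 − 3 ≈ 5.1459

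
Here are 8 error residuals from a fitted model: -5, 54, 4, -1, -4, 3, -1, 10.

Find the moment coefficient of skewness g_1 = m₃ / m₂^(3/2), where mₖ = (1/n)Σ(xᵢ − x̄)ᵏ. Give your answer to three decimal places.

2.003

x̄ = (-5 + 54 + 4 - 1 - 4 + 3 - 1 + 10) / 8 = 7.5000
deviations (xᵢ − x̄): -12.5000, 46.5000, -3.5000, -8.5000, -11.5000, -4.5000, -8.5000, 2.5000
Σ(xᵢ − x̄)² = 2634.0000 ⇒ m₂ = 2634.0000/8 = 329.25000
Σ(xᵢ − x̄)³ = 95724.0000 ⇒ m₃ = 95724.0000/8 = 11965.50000
m₂^(3/2) = 329.25000^(1.5) = 5974.32268
g_1 = m₃ / m₂^(3/2) = 11965.50000 / 5974.32268 ≈ 2.003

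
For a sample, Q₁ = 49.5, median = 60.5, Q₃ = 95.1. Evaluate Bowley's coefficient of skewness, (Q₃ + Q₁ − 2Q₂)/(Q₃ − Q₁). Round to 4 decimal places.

0.5175

numerator: Q₃ + Q₁ − 2Q₂ = 95.1 + 49.5 − 2×60.5 = 23.6000
denominator: Q₃ − Q₁ = 95.1 − 49.5 = 45.6000
Bowley skewness = 23.6000 / 45.6000 ≈ 0.5175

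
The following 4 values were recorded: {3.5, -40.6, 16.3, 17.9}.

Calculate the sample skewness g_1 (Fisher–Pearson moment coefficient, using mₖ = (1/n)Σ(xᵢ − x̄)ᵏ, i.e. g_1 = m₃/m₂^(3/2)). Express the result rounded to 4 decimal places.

x̄ = (3.5 - 40.6 + 16.3 + 17.9) / 4 = -0.7250
deviations (xᵢ − x̄): 4.2250, -39.8750, 17.0250, 18.6250
Σ(xᵢ − x̄)² = 2244.6075 ⇒ m₂ = 2244.6075/4 = 561.15188
Σ(xᵢ − x̄)³ = -51930.9094 ⇒ m₃ = -51930.9094/4 = -12982.72734
m₂^(3/2) = 561.15188^(1.5) = 13292.92724
g_1 = m₃ / m₂^(3/2) = -12982.72734 / 13292.92724 ≈ -0.9767

-0.9767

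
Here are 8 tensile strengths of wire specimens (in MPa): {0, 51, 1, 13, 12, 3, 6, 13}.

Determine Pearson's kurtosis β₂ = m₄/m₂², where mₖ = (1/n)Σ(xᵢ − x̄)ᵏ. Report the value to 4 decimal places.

5.0217

x̄ = 12.3750
Σ(xᵢ − x̄)² = 1903.8750 ⇒ m₂ = 237.98438
Σ(xᵢ − x̄)⁴ = 2275308.3691 ⇒ m₄ = 284413.54614
m₂² = 56636.56274
β₂ = m₄/m₂² = 284413.54614 / 56636.56274 ≈ 5.0217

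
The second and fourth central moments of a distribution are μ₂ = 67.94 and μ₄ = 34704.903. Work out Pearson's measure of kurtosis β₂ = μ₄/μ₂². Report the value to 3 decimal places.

7.519

μ₂² = 67.94² = 4615.84360
μ₄/μ₂² = 34704.903 / 4615.84360 = 7.51865
β₂ ≈ 7.519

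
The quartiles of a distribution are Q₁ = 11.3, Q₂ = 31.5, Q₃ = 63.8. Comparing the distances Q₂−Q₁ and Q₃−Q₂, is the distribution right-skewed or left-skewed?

right-skewed

Q₂ − Q₁ = 20.2;  Q₃ − Q₂ = 32.3
Q₃ − Q₂ > Q₂ − Q₁ ⇒ the upper half is more spread out ⇒ right-skewed.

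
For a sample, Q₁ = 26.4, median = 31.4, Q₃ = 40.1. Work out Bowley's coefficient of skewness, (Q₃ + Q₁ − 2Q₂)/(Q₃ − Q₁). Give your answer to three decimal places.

0.270

numerator: Q₃ + Q₁ − 2Q₂ = 40.1 + 26.4 − 2×31.4 = 3.7000
denominator: Q₃ − Q₁ = 40.1 − 26.4 = 13.7000
Bowley skewness = 3.7000 / 13.7000 ≈ 0.270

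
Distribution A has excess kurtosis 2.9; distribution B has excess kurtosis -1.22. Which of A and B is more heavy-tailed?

Higher excess kurtosis ⇒ heavier tails relative to the normal distribution.
2.9 vs -1.22: the larger is 2.9, so A has heavier tails. (A is leptokurtic — heavier-than-normal tails; the other is platykurtic.)

A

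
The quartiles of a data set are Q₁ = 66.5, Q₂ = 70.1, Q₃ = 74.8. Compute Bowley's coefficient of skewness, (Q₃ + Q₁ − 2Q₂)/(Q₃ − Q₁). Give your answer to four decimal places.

numerator: Q₃ + Q₁ − 2Q₂ = 74.8 + 66.5 − 2×70.1 = 1.1000
denominator: Q₃ − Q₁ = 74.8 − 66.5 = 8.3000
Bowley skewness = 1.1000 / 8.3000 ≈ 0.1325

0.1325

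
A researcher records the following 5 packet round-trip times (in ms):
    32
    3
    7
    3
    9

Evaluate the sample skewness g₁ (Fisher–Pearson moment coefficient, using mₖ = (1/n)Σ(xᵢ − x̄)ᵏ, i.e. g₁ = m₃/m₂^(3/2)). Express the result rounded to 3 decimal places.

1.333

x̄ = (32 + 3 + 7 + 3 + 9) / 5 = 10.8000
deviations (xᵢ − x̄): 21.2000, -7.8000, -3.8000, -7.8000, -1.8000
Σ(xᵢ − x̄)² = 588.8000 ⇒ m₂ = 588.8000/5 = 117.76000
Σ(xᵢ − x̄)³ = 8518.3200 ⇒ m₃ = 8518.3200/5 = 1703.66400
m₂^(3/2) = 117.76000^(1.5) = 1277.89949
g₁ = m₃ / m₂^(3/2) = 1703.66400 / 1277.89949 ≈ 1.333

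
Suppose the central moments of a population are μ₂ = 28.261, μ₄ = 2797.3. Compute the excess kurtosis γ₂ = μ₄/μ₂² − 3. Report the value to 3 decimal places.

0.502

μ₂² = 28.261² = 798.68412
μ₄/μ₂² = 2797.3 / 798.68412 = 3.50239
γ₂ = 3.50239 − 3 ≈ 0.502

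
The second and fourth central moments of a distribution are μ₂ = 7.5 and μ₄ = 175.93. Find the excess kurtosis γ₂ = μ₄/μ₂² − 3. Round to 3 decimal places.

0.128

μ₂² = 7.5² = 56.25000
μ₄/μ₂² = 175.93 / 56.25000 = 3.12764
γ₂ = 3.12764 − 3 ≈ 0.128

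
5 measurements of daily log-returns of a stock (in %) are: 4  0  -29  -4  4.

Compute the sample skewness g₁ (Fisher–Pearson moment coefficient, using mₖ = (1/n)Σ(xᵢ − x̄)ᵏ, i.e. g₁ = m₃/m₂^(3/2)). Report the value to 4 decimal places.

x̄ = (4 + 0 - 29 - 4 + 4) / 5 = -5.0000
deviations (xᵢ − x̄): 9.0000, 5.0000, -24.0000, 1.0000, 9.0000
Σ(xᵢ − x̄)² = 764.0000 ⇒ m₂ = 764.0000/5 = 152.80000
Σ(xᵢ − x̄)³ = -12240.0000 ⇒ m₃ = -12240.0000/5 = -2448.00000
m₂^(3/2) = 152.80000^(1.5) = 1888.79590
g₁ = m₃ / m₂^(3/2) = -2448.00000 / 1888.79590 ≈ -1.2961

-1.2961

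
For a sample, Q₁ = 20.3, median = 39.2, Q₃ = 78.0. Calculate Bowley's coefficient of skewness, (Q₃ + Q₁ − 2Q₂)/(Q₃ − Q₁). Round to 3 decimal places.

numerator: Q₃ + Q₁ − 2Q₂ = 78.0 + 20.3 − 2×39.2 = 19.9000
denominator: Q₃ − Q₁ = 78.0 − 20.3 = 57.7000
Bowley skewness = 19.9000 / 57.7000 ≈ 0.345

0.345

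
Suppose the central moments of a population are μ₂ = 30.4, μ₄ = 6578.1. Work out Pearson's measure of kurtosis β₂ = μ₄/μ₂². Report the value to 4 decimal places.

7.1179

μ₂² = 30.4² = 924.16000
μ₄/μ₂² = 6578.1 / 924.16000 = 7.11792
β₂ ≈ 7.1179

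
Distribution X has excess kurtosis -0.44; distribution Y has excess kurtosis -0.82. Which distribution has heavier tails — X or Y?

Higher excess kurtosis ⇒ heavier tails relative to the normal distribution.
-0.44 vs -0.82: the larger is -0.44, so X has heavier tails.

X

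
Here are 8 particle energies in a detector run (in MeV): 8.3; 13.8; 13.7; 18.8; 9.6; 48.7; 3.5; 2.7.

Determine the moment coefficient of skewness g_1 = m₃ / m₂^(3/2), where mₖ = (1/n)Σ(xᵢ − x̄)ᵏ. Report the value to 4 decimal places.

1.6856

x̄ = (8.3 + 13.8 + 13.7 + 18.8 + 9.6 + 48.7 + 3.5 + 2.7) / 8 = 14.8875
deviations (xᵢ − x̄): -6.5875, -1.0875, -1.1875, 3.9125, -5.2875, 33.8125, -11.3875, -12.1875
Σ(xᵢ − x̄)² = 1510.7488 ⇒ m₂ = 1510.7488/8 = 188.84359
Σ(xᵢ − x̄)³ = 34993.6201 ⇒ m₃ = 34993.6201/8 = 4374.20251
m₂^(3/2) = 188.84359^(1.5) = 2595.09574
g_1 = m₃ / m₂^(3/2) = 4374.20251 / 2595.09574 ≈ 1.6856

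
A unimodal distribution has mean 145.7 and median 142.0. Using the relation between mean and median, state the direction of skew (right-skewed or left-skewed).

right-skewed

mean − median = 145.7 − 142.0 = 3.7
mean > median ⇒ the longer tail is on the right ⇒ right-skewed (positively skewed).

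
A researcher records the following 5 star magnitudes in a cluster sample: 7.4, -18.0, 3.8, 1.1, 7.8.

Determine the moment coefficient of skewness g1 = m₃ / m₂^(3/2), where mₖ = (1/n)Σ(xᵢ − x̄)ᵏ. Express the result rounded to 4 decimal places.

-1.2626

x̄ = (7.4 - 18.0 + 3.8 + 1.1 + 7.8) / 5 = 0.4200
deviations (xᵢ − x̄): 6.9800, -18.4200, 3.3800, 0.6800, 7.3800
Σ(xᵢ − x̄)² = 454.3680 ⇒ m₂ = 454.3680/5 = 90.87360
Σ(xᵢ − x̄)³ = -5468.8951 ⇒ m₃ = -5468.8951/5 = -1093.77902
m₂^(3/2) = 90.87360^(1.5) = 866.27663
g1 = m₃ / m₂^(3/2) = -1093.77902 / 866.27663 ≈ -1.2626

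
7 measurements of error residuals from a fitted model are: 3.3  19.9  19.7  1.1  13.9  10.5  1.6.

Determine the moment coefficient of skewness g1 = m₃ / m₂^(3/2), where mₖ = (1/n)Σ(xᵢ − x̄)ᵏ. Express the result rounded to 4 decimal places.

0.1128

x̄ = (3.3 + 19.9 + 19.7 + 1.1 + 13.9 + 10.5 + 1.6) / 7 = 10.0000
deviations (xᵢ − x̄): -6.7000, 9.9000, 9.7000, -8.9000, 3.9000, 0.5000, -8.4000
Σ(xᵢ − x̄)² = 402.2200 ⇒ m₂ = 402.2200/7 = 57.46000
Σ(xᵢ − x̄)³ = 343.9800 ⇒ m₃ = 343.9800/7 = 49.14000
m₂^(3/2) = 57.46000^(1.5) = 435.56044
g1 = m₃ / m₂^(3/2) = 49.14000 / 435.56044 ≈ 0.1128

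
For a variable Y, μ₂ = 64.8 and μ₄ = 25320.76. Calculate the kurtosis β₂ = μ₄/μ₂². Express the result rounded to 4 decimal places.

μ₂² = 64.8² = 4199.04000
μ₄/μ₂² = 25320.76 / 4199.04000 = 6.03013
β₂ ≈ 6.0301

6.0301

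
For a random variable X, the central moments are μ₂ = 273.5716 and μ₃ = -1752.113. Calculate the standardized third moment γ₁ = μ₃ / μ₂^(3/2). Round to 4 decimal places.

-0.3872

σ = √μ₂ = √273.5716 = 16.54000
σ³ = μ₂^(3/2) = 4524.87426
γ₁ = μ₃/σ³ = -1752.113 / 4524.87426 ≈ -0.3872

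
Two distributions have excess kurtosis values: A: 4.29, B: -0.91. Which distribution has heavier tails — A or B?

Higher excess kurtosis ⇒ heavier tails relative to the normal distribution.
4.29 vs -0.91: the larger is 4.29, so A has heavier tails. (A is leptokurtic — heavier-than-normal tails; the other is platykurtic.)

A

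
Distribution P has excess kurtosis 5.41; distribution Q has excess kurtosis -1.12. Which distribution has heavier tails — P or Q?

Higher excess kurtosis ⇒ heavier tails relative to the normal distribution.
5.41 vs -1.12: the larger is 5.41, so P has heavier tails. (P is leptokurtic — heavier-than-normal tails; the other is platykurtic.)

P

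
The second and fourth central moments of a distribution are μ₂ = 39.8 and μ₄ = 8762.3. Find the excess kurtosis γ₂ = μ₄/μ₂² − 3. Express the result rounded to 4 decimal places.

2.5316

μ₂² = 39.8² = 1584.04000
μ₄/μ₂² = 8762.3 / 1584.04000 = 5.53162
γ₂ = 5.53162 − 3 ≈ 2.5316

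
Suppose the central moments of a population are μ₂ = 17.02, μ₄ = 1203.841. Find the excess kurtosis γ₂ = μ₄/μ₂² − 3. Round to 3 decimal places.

μ₂² = 17.02² = 289.68040
μ₄/μ₂² = 1203.841 / 289.68040 = 4.15576
γ₂ = 4.15576 − 3 ≈ 1.156

1.156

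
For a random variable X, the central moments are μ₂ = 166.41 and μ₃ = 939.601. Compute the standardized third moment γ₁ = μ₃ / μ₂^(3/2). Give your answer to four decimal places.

σ = √μ₂ = √166.41 = 12.90000
σ³ = μ₂^(3/2) = 2146.68900
γ₁ = μ₃/σ³ = 939.601 / 2146.68900 ≈ 0.4377

0.4377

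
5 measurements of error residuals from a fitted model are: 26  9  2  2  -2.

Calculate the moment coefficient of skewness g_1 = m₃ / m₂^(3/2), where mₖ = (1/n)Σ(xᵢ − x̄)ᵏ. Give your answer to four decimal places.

x̄ = (26 + 9 + 2 + 2 - 2) / 5 = 7.4000
deviations (xᵢ − x̄): 18.6000, 1.6000, -5.4000, -5.4000, -9.4000
Σ(xᵢ − x̄)² = 495.2000 ⇒ m₂ = 495.2000/5 = 99.04000
Σ(xᵢ − x̄)³ = 5293.4400 ⇒ m₃ = 5293.4400/5 = 1058.68800
m₂^(3/2) = 99.04000^(1.5) = 985.63462
g_1 = m₃ / m₂^(3/2) = 1058.68800 / 985.63462 ≈ 1.0741

1.0741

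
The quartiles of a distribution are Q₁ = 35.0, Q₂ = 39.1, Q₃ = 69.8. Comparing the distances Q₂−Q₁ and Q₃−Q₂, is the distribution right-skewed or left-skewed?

Q₂ − Q₁ = 4.1;  Q₃ − Q₂ = 30.7
Q₃ − Q₂ > Q₂ − Q₁ ⇒ the upper half is more spread out ⇒ right-skewed.

right-skewed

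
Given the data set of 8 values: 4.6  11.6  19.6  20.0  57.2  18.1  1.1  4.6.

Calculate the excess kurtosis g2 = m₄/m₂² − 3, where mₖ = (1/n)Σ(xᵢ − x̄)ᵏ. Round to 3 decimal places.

1.375

x̄ = 17.1000
Σ(xᵢ − x̄)² = 2222.4200 ⇒ m₂ = 277.80250
Σ(xᵢ − x̄)⁴ = 2701086.1382 ⇒ m₄ = 337635.76728
m₂² = 77174.22901
g2 = m₄/m₂² − 3 = 4.37498 − 3 ≈ 1.375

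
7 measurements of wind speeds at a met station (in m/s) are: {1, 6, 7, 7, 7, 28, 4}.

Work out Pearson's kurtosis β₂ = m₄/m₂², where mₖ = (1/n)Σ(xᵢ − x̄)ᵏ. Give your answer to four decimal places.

x̄ = 8.5714
Σ(xᵢ − x̄)² = 469.7143 ⇒ m₂ = 67.10204
Σ(xᵢ − x̄)⁴ = 146268.2099 ⇒ m₄ = 20895.45856
m₂² = 4502.68388
β₂ = m₄/m₂² = 20895.45856 / 4502.68388 ≈ 4.6407

4.6407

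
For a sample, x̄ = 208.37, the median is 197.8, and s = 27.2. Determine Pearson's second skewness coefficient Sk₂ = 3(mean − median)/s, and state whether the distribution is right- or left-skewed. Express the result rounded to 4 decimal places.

Sk₂ = 3(208.37 − 197.8) / 27.2 = 3 × 10.5700 / 27.2
    = 31.7100 / 27.2 ≈ 1.1658
Sk₂ > 0 ⇒ mean > median ⇒ right-skewed (positive skew).

1.1658, right-skewed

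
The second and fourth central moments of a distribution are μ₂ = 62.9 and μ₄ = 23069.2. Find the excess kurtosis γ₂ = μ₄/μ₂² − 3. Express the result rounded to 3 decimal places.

2.831

μ₂² = 62.9² = 3956.41000
μ₄/μ₂² = 23069.2 / 3956.41000 = 5.83084
γ₂ = 5.83084 − 3 ≈ 2.831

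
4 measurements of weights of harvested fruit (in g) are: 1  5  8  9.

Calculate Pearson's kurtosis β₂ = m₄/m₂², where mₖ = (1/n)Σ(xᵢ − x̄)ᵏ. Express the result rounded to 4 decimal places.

x̄ = 5.7500
Σ(xᵢ − x̄)² = 38.7500 ⇒ m₂ = 9.68750
Σ(xᵢ − x̄)⁴ = 646.5781 ⇒ m₄ = 161.64453
m₂² = 93.84766
β₂ = m₄/m₂² = 161.64453 / 93.84766 ≈ 1.7224

1.7224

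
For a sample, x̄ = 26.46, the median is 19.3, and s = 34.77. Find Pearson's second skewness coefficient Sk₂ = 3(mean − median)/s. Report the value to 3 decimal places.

0.618

Sk₂ = 3(26.46 − 19.3) / 34.77 = 3 × 7.1600 / 34.77
    = 21.4800 / 34.77 ≈ 0.618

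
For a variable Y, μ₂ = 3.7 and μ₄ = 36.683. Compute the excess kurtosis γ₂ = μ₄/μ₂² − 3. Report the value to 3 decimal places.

-0.320

μ₂² = 3.7² = 13.69000
μ₄/μ₂² = 36.683 / 13.69000 = 2.67955
γ₂ = 2.67955 − 3 ≈ -0.320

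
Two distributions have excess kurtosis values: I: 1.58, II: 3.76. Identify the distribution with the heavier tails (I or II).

Higher excess kurtosis ⇒ heavier tails relative to the normal distribution.
1.58 vs 3.76: the larger is 3.76, so II has heavier tails.

II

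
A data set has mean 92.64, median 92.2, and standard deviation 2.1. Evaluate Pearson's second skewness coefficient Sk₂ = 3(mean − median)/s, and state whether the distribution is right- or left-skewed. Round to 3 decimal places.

0.629, right-skewed

Sk₂ = 3(92.64 − 92.2) / 2.1 = 3 × 0.4400 / 2.1
    = 1.3200 / 2.1 ≈ 0.629
Sk₂ > 0 ⇒ mean > median ⇒ right-skewed (positive skew).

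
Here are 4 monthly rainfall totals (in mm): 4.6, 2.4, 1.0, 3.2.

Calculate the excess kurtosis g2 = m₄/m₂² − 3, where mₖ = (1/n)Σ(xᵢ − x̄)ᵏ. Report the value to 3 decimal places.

-1.179

x̄ = 2.8000
Σ(xᵢ − x̄)² = 6.8000 ⇒ m₂ = 1.70000
Σ(xᵢ − x̄)⁴ = 21.0464 ⇒ m₄ = 5.26160
m₂² = 2.89000
g2 = m₄/m₂² − 3 = 1.82062 − 3 ≈ -1.179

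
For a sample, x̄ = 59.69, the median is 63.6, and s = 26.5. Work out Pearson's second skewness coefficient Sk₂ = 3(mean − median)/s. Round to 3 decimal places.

-0.443

Sk₂ = 3(59.69 − 63.6) / 26.5 = 3 × -3.9100 / 26.5
    = -11.7300 / 26.5 ≈ -0.443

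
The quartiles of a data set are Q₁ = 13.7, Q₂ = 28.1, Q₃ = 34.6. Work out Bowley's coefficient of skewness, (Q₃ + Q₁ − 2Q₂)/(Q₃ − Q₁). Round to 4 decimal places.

numerator: Q₃ + Q₁ − 2Q₂ = 34.6 + 13.7 − 2×28.1 = -7.9000
denominator: Q₃ − Q₁ = 34.6 − 13.7 = 20.9000
Bowley skewness = -7.9000 / 20.9000 ≈ -0.3780

-0.3780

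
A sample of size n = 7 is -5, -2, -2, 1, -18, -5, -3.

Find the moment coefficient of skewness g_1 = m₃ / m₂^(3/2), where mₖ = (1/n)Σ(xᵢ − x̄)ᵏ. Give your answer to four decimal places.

-1.5612

x̄ = (-5 - 2 - 2 + 1 - 18 - 5 - 3) / 7 = -4.8571
deviations (xᵢ − x̄): -0.1429, 2.8571, 2.8571, 5.8571, -13.1429, -0.1429, 1.8571
Σ(xᵢ − x̄)² = 226.8571 ⇒ m₂ = 226.8571/7 = 32.40816
Σ(xᵢ − x̄)³ = -2016.2449 ⇒ m₃ = -2016.2449/7 = -288.03499
m₂^(3/2) = 32.40816^(1.5) = 184.49374
g_1 = m₃ / m₂^(3/2) = -288.03499 / 184.49374 ≈ -1.5612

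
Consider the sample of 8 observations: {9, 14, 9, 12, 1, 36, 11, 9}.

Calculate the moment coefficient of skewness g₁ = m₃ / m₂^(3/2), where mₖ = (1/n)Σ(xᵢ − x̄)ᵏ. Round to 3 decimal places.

x̄ = (9 + 14 + 9 + 12 + 1 + 36 + 11 + 9) / 8 = 12.6250
deviations (xᵢ − x̄): -3.6250, 1.3750, -3.6250, -0.6250, -11.6250, 23.3750, -1.6250, -3.6250
Σ(xᵢ − x̄)² = 725.8750 ⇒ m₂ = 725.8750/8 = 90.73438
Σ(xᵢ − x̄)³ = 11056.0313 ⇒ m₃ = 11056.0313/8 = 1382.00391
m₂^(3/2) = 90.73438^(1.5) = 864.28660
g₁ = m₃ / m₂^(3/2) = 1382.00391 / 864.28660 ≈ 1.599

1.599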